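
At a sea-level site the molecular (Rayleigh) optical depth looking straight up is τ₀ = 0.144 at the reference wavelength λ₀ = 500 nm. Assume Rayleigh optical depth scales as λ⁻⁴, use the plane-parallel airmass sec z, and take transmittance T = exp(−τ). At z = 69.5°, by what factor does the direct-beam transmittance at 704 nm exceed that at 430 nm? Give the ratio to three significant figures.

1.91

Airmass: sec 69.5° = 2.8555.
τ(704 nm) = 0.144 × (500/704)⁴ × 2.8555 = 0.144 × 0.2544 × 2.8555 = 0.1046.
τ(430 nm) = 0.144 × (500/430)⁴ × 2.8555 = 0.144 × 1.8281 × 2.8555 = 0.7517.
T(704)/T(430) = exp(τ_B − τ_A) = exp(0.6471) = 1.9099.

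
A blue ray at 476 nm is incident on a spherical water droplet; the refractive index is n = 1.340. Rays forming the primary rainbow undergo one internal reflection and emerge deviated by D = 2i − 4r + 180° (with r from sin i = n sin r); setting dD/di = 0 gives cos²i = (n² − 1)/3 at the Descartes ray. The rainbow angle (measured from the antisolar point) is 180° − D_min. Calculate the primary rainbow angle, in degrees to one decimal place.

41.1°

cos²i = (1.79560 − 1)/3 = 0.26520; i = arccos(0.51498) = 59.004°.
sin r = sin 59.004°/1.340 = 0.63971; r = 39.770°.
D_min = 2·59.004° − 4·39.770° + 180° = 138.929°.
Rainbow angle = 180° − D_min = 41.071°.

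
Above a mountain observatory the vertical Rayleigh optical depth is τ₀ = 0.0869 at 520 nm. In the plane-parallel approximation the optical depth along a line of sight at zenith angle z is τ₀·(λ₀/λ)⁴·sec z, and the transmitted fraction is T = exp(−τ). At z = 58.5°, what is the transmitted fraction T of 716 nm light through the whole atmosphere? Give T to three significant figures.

0.955

sec 58.5° = 1.9139.
τ = 0.0869 × (520/716)⁴ × 1.9139 = 0.0869 × 0.2782 × 1.9139 = 0.0463.
T = exp(−0.0463) = 0.9548.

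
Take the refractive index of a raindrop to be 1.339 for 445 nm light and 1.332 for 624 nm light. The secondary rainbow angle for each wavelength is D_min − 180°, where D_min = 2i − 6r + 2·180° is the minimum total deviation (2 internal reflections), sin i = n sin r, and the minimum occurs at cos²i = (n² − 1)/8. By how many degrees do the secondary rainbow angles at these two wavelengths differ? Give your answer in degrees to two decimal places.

At 445 nm (n = 1.339): cos²i = 0.09912 → i = 71.650°, r = 45.141°, D_min = 232.451°, rainbow angle = 52.451°.
At 624 nm (n = 1.332): cos²i = 0.09678 → i = 71.875°, r = 45.520°, D_min = 230.628°, rainbow angle = 50.628°.
Angular width = |52.451° − 50.628°| = 1.823°.

1.82°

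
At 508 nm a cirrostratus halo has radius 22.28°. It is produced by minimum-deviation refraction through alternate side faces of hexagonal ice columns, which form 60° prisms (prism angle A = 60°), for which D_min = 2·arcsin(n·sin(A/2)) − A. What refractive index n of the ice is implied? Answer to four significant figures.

1.316

Rearranging: n = sin((D_min + A)/2) / sin(A/2).
(D_min + A)/2 = (22.28° + 60°)/2 = 41.140°.
n = sin 41.140° / sin 30° = 0.6579 / 0.5000 = 1.3158.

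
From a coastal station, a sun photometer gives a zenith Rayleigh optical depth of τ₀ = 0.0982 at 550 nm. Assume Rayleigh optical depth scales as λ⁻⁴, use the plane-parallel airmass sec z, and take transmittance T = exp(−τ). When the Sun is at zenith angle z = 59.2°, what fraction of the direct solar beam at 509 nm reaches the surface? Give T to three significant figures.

0.770

sec 59.2° = 1.9530.
τ = 0.0982 × (550/509)⁴ × 1.9530 = 0.0982 × 1.3633 × 1.9530 = 0.2614.
T = exp(−0.2614) = 0.7699.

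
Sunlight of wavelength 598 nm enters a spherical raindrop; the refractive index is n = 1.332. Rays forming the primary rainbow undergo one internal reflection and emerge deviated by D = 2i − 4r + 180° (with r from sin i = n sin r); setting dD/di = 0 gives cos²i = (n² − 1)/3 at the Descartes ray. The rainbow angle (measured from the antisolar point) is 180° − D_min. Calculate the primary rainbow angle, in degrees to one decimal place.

cos²i = (1.77422 − 1)/3 = 0.25807; i = arccos(0.50801) = 59.469°.
sin r = sin 59.469°/1.332 = 0.64666; r = 40.290°.
D_min = 2·59.469° − 4·40.290° + 180° = 137.776°.
Rainbow angle = 180° − D_min = 42.224°.

42.2°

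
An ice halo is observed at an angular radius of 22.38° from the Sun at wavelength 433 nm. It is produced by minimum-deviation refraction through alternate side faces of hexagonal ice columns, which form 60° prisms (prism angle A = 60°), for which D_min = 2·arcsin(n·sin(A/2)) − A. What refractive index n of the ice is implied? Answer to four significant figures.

Rearranging: n = sin((D_min + A)/2) / sin(A/2).
(D_min + A)/2 = (22.38° + 60°)/2 = 41.190°.
n = sin 41.190° / sin 30° = 0.6586 / 0.5000 = 1.3171.

1.317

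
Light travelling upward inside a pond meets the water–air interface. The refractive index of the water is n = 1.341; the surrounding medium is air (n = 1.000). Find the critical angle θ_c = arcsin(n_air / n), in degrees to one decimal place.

48.2°

sin θ_c = n_air / n = 1.000 / 1.341 = 0.7457.
θ_c = arcsin(0.7457) = 48.22°.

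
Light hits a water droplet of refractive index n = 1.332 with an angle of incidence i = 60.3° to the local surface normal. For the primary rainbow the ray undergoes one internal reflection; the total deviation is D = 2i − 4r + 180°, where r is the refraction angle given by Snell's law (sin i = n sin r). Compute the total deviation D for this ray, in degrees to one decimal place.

sin r = sin 60.3° / 1.332 = 0.8686/1.332 = 0.6521; r = 40.70°.
D = 2·60.3° − 4·40.70° + 180° = 120.60° − 162.81° + 180° = 137.79°.

137.8°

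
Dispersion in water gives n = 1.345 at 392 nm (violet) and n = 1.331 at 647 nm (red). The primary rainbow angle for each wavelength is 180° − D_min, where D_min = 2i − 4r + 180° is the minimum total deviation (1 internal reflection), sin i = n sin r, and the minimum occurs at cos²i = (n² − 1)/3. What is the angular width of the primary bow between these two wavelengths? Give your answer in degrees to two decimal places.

At 392 nm (n = 1.345): cos²i = 0.26967 → i = 58.715°, r = 39.448°, D_min = 139.635°, rainbow angle = 40.365°.
At 647 nm (n = 1.331): cos²i = 0.25719 → i = 59.527°, r = 40.356°, D_min = 137.630°, rainbow angle = 42.370°.
Angular width = |40.365° − 42.370°| = 2.005°.

2.01°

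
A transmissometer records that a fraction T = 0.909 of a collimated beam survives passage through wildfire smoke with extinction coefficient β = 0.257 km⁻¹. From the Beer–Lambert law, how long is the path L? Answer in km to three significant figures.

0.371 km

Beer–Lambert: T = exp(−βL) ⇒ L = −ln(T)/β = −ln(0.909)/0.257 = 0.0954/0.257 = 0.3712 km.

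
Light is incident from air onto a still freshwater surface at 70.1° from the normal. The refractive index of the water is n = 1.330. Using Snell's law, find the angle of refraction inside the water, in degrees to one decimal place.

Snell: sin θ_r = sin θ_i / n = sin 70.1° / 1.330 = 0.9403 / 1.330 = 0.7070.
θ_r = arcsin(0.7070) = 44.99°.

45.0°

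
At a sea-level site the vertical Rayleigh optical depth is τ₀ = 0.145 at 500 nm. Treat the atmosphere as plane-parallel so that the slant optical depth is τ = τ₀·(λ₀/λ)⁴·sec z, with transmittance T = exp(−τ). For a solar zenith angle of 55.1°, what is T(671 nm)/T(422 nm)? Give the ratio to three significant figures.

Airmass: sec 55.1° = 1.7478.
τ(671 nm) = 0.145 × (500/671)⁴ × 1.7478 = 0.145 × 0.3083 × 1.7478 = 0.0781.
τ(422 nm) = 0.145 × (500/422)⁴ × 1.7478 = 0.145 × 1.9707 × 1.7478 = 0.4994.
T(671)/T(422) = exp(τ_B − τ_A) = exp(0.4213) = 1.5240.

1.52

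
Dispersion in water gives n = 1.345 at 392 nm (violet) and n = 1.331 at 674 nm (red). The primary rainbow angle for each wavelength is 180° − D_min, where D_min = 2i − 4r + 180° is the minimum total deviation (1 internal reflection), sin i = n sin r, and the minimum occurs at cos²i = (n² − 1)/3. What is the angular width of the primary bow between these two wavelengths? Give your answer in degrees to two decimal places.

2.01°

At 392 nm (n = 1.345): cos²i = 0.26967 → i = 58.715°, r = 39.448°, D_min = 139.635°, rainbow angle = 40.365°.
At 674 nm (n = 1.331): cos²i = 0.25719 → i = 59.527°, r = 40.356°, D_min = 137.630°, rainbow angle = 42.370°.
Angular width = |40.365° − 42.370°| = 2.005°.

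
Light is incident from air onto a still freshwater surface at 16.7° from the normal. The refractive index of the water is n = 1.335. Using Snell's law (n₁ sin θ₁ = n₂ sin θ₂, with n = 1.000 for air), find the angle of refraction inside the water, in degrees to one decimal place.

12.4°

Snell: sin θ_r = sin θ_i / n = sin 16.7° / 1.335 = 0.2874 / 1.335 = 0.2153.
θ_r = arcsin(0.2153) = 12.43°.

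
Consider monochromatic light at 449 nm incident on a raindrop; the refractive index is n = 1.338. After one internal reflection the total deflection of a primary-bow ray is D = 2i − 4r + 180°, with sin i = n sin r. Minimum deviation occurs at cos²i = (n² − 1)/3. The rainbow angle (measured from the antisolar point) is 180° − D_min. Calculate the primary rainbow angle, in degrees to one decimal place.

41.4°

cos²i = (1.79024 − 1)/3 = 0.26341; i = arccos(0.51324) = 59.120°.
sin r = sin 59.120°/1.338 = 0.64144; r = 39.899°.
D_min = 2·59.120° − 4·39.899° + 180° = 138.643°.
Rainbow angle = 180° − D_min = 41.357°.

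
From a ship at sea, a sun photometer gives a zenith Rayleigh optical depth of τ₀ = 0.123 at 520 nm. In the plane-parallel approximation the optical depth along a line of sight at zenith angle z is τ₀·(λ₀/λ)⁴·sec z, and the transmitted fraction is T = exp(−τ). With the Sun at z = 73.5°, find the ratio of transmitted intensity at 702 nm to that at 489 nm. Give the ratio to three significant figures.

Airmass: sec 73.5° = 3.5209.
τ(702 nm) = 0.123 × (520/702)⁴ × 3.5209 = 0.123 × 0.3011 × 3.5209 = 0.1304.
τ(489 nm) = 0.123 × (520/489)⁴ × 3.5209 = 0.123 × 1.2787 × 3.5209 = 0.5538.
T(702)/T(489) = exp(τ_B − τ_A) = exp(0.4234) = 1.5271.

1.53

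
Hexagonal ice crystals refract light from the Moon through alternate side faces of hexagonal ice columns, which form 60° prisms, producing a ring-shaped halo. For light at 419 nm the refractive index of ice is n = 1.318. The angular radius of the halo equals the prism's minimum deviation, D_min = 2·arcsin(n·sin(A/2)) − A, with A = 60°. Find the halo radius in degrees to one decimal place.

n·sin(A/2) = 1.318 × sin 30° = 1.318 × 0.5000 = 0.6590.
D_min = 2·arcsin(0.6590) − 60° = 2 × 41.224° − 60° = 22.447°.

22.4°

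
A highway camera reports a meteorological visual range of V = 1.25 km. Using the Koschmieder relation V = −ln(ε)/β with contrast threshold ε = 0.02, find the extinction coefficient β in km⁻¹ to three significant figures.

β = −ln(0.02) / V = 3.912 / 1.25 = 3.1296 km⁻¹.

3.13 km⁻¹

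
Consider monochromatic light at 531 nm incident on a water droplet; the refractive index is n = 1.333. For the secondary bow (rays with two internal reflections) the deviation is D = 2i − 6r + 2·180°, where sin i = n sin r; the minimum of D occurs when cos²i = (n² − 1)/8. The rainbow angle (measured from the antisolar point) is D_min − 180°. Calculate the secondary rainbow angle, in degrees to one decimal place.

cos²i = (1.77689 − 1)/8 = 0.09711; i = arccos(0.31163) = 71.843°.
sin r = sin 71.843°/1.333 = 0.71283; r = 45.466°.
D_min = 2·71.843° − 6·45.466° + 360° = 230.891°.
Rainbow angle = D_min − 180° = 50.891°.

50.9°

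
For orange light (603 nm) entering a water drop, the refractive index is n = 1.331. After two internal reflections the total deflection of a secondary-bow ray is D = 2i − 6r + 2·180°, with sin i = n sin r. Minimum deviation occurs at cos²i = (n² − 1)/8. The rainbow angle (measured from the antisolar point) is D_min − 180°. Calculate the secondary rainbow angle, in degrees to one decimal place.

50.4°

cos²i = (1.77156 − 1)/8 = 0.09645; i = arccos(0.31056) = 71.907°.
sin r = sin 71.907°/1.331 = 0.71417; r = 45.575°.
D_min = 2·71.907° − 6·45.575° + 360° = 230.365°.
Rainbow angle = D_min − 180° = 50.365°.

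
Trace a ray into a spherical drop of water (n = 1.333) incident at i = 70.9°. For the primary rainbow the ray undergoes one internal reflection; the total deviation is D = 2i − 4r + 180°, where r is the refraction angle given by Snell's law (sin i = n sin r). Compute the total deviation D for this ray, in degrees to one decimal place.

sin r = sin 70.9° / 1.333 = 0.9449/1.333 = 0.7089; r = 45.14°.
D = 2·70.9° − 4·45.14° + 180° = 141.80° − 180.58° + 180° = 141.22°.

141.2°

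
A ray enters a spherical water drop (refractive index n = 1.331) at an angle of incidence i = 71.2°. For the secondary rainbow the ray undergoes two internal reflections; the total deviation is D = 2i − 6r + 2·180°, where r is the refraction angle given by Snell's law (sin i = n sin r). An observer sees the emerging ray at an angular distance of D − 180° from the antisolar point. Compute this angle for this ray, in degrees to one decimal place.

sin r = sin 71.2° / 1.331 = 0.9466/1.331 = 0.7112; r = 45.34°.
D = 2·71.2° − 6·45.34° + 2·180° = 142.40° − 272.01° + 360° = 230.39°.
Angle from antisolar point = D − 180° = 50.39°.

50.4°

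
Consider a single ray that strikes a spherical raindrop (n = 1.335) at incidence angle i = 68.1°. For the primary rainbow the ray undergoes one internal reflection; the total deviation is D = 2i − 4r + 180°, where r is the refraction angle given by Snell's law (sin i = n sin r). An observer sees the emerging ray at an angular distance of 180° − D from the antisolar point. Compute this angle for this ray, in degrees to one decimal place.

39.9°

sin r = sin 68.1° / 1.335 = 0.9278/1.335 = 0.6950; r = 44.03°.
D = 2·68.1° − 4·44.03° + 180° = 136.20° − 176.11° + 180° = 140.09°.
Angle from antisolar point = 180° − D = 39.91°.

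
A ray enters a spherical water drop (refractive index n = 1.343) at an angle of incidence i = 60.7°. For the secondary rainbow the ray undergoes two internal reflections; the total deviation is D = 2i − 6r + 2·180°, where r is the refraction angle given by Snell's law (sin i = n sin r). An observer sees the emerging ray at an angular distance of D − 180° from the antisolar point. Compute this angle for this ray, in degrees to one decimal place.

sin r = sin 60.7° / 1.343 = 0.8721/1.343 = 0.6493; r = 40.49°.
D = 2·60.7° − 6·40.49° + 2·180° = 121.40° − 242.95° + 360° = 238.45°.
Angle from antisolar point = D − 180° = 58.45°.

58.4°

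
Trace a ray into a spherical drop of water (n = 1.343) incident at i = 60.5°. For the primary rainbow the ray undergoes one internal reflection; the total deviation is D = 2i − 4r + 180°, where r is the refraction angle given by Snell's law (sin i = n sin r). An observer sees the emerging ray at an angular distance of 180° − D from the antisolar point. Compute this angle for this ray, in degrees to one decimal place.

sin r = sin 60.5° / 1.343 = 0.8704/1.343 = 0.6481; r = 40.40°.
D = 2·60.5° − 4·40.40° + 180° = 121.00° − 161.58° + 180° = 139.42°.
Angle from antisolar point = 180° − D = 40.58°.

40.6°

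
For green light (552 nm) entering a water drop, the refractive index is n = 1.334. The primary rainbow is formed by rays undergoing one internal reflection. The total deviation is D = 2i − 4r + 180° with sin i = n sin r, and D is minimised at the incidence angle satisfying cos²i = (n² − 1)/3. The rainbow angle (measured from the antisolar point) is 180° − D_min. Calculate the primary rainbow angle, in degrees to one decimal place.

cos²i = (1.77956 − 1)/3 = 0.25985; i = arccos(0.50976) = 59.352°.
sin r = sin 59.352°/1.334 = 0.64492; r = 40.159°.
D_min = 2·59.352° − 4·40.159° + 180° = 138.067°.
Rainbow angle = 180° − D_min = 41.933°.

41.9°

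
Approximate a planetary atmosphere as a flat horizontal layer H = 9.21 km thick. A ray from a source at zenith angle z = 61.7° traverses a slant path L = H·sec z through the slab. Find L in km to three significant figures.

sec z = 1/cos 61.7° = 2.1093.
L = 9.21 × 2.1093 = 19.427 km.

19.4 km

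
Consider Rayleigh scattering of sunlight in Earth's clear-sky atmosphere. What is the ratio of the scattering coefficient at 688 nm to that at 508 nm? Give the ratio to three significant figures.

0.297

Rayleigh scattering ∝ λ⁻⁴, so the ratio of coefficients is the inverse fourth power of the wavelength ratio.
σ(688)/σ(508) = (508/688)⁴ = (0.7384)⁴ = 0.2972.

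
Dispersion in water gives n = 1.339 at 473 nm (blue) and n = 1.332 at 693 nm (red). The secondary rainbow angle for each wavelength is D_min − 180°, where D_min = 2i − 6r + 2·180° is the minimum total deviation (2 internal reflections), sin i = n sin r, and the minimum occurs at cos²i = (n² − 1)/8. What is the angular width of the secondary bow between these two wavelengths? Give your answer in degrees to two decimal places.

At 473 nm (n = 1.339): cos²i = 0.09912 → i = 71.650°, r = 45.141°, D_min = 232.451°, rainbow angle = 52.451°.
At 693 nm (n = 1.332): cos²i = 0.09678 → i = 71.875°, r = 45.520°, D_min = 230.628°, rainbow angle = 50.628°.
Angular width = |52.451° − 50.628°| = 1.823°.

1.82°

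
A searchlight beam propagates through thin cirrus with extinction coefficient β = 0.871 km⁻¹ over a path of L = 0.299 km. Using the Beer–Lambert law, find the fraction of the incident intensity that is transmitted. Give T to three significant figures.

τ = β·L = 0.871 × 0.299 = 0.2604.
T = exp(−0.2604) = 0.7707.

0.771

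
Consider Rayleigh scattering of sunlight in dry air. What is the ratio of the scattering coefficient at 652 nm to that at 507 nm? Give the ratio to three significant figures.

0.366

Rayleigh scattering ∝ λ⁻⁴, so the ratio of coefficients is the inverse fourth power of the wavelength ratio.
σ(652)/σ(507) = (507/652)⁴ = (0.7776)⁴ = 0.3656.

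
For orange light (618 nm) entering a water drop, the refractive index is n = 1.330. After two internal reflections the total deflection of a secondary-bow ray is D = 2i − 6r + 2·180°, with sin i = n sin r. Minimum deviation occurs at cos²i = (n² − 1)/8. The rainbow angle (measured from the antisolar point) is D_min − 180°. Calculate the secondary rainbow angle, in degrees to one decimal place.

50.1°

cos²i = (1.76890 − 1)/8 = 0.09611; i = arccos(0.31002) = 71.940°.
sin r = sin 71.940°/1.330 = 0.71483; r = 45.630°.
D_min = 2·71.940° − 6·45.630° + 360° = 230.101°.
Rainbow angle = D_min − 180° = 50.101°.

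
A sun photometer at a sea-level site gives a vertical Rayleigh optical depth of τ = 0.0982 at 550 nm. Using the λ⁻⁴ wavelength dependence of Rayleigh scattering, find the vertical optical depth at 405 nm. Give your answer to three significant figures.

τ(405 nm) = τ(550 nm) × (550/405)⁴ = 0.0982 × (1.3580)⁴ = 0.0982 × 3.4012 = 0.3340.

0.334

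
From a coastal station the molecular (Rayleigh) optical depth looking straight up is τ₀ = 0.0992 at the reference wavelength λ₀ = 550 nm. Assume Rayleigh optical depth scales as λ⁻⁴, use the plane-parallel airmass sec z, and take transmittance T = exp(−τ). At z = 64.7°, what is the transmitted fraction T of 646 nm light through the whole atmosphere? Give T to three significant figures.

0.885

sec 64.7° = 2.3400.
τ = 0.0992 × (550/646)⁴ × 2.3400 = 0.0992 × 0.5254 × 2.3400 = 0.1220.
T = exp(−0.1220) = 0.8852.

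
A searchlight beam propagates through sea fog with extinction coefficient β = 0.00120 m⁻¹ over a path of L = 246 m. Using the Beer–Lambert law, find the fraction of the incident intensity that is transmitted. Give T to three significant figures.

τ = β·L = 0.00120 × 246 = 0.2952.
T = exp(−0.2952) = 0.7444.

0.744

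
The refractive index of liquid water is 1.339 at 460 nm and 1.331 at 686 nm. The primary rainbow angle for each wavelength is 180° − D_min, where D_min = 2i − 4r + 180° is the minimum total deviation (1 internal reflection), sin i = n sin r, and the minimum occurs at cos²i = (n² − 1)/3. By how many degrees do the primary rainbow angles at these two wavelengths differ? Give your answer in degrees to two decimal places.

At 460 nm (n = 1.339): cos²i = 0.26431 → i = 59.062°, r = 39.834°, D_min = 138.786°, rainbow angle = 41.214°.
At 686 nm (n = 1.331): cos²i = 0.25719 → i = 59.527°, r = 40.356°, D_min = 137.630°, rainbow angle = 42.370°.
Angular width = |41.214° − 42.370°| = 1.156°.

1.16°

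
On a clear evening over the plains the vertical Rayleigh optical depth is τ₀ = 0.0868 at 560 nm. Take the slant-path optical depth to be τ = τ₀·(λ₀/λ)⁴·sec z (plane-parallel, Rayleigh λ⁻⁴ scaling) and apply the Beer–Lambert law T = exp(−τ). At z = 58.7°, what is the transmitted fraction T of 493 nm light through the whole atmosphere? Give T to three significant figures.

sec 58.7° = 1.9249.
τ = 0.0868 × (560/493)⁴ × 1.9249 = 0.0868 × 1.6648 × 1.9249 = 0.2782.
T = exp(−0.2782) = 0.7572.

0.757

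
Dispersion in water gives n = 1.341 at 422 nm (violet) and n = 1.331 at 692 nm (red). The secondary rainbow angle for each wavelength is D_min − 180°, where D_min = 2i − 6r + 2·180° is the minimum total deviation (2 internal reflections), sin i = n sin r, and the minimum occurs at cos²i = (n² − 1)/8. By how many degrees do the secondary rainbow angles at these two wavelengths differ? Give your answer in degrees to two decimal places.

At 422 nm (n = 1.341): cos²i = 0.09979 → i = 71.586°, r = 45.034°, D_min = 232.966°, rainbow angle = 52.966°.
At 692 nm (n = 1.331): cos²i = 0.09645 → i = 71.907°, r = 45.575°, D_min = 230.365°, rainbow angle = 50.365°.
Angular width = |52.966° − 50.365°| = 2.601°.

2.60°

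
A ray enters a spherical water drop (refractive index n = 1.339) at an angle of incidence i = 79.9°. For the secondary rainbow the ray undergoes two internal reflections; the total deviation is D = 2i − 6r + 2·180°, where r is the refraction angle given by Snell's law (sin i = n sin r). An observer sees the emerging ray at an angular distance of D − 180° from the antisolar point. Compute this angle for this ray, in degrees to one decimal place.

sin r = sin 79.9° / 1.339 = 0.9845/1.339 = 0.7353; r = 47.33°.
D = 2·79.9° − 6·47.33° + 2·180° = 159.80° − 283.97° + 360° = 235.83°.
Angle from antisolar point = D − 180° = 55.83°.

55.8°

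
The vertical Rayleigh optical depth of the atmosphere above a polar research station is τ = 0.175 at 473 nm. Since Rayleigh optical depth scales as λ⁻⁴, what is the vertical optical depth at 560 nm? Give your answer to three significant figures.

τ(560 nm) = τ(473 nm) × (473/560)⁴ = 0.175 × (0.8446)⁴ = 0.175 × 0.5090 = 0.0891.

0.0891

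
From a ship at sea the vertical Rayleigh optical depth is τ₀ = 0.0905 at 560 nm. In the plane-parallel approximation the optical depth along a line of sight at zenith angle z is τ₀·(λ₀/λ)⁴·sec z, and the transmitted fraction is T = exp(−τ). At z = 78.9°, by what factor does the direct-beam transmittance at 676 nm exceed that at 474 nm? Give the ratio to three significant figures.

Airmass: sec 78.9° = 5.1942.
τ(676 nm) = 0.0905 × (560/676)⁴ × 5.1942 = 0.0905 × 0.4709 × 5.1942 = 0.2214.
τ(474 nm) = 0.0905 × (560/474)⁴ × 5.1942 = 0.0905 × 1.9482 × 5.1942 = 0.9158.
T(676)/T(474) = exp(τ_B − τ_A) = exp(0.6944) = 2.0026.

2.00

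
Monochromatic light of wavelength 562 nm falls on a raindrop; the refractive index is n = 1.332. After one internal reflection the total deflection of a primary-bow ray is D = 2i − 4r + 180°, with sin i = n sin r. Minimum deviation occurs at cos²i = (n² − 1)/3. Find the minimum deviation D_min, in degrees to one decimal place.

cos²i = (1.77422 − 1)/3 = 0.25807; i = arccos(0.50801) = 59.469°.
sin r = sin 59.469°/1.332 = 0.64666; r = 40.290°.
D_min = 2·59.469° − 4·40.290° + 180° = 137.776°.

137.8°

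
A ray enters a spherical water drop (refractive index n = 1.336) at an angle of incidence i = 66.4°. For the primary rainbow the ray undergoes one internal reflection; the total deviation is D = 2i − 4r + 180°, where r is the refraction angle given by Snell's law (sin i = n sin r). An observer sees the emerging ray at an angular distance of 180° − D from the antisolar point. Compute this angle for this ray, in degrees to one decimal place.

sin r = sin 66.4° / 1.336 = 0.9164/1.336 = 0.6859; r = 43.31°.
D = 2·66.4° − 4·43.31° + 180° = 132.80° − 173.23° + 180° = 139.57°.
Angle from antisolar point = 180° − D = 40.43°.

40.4°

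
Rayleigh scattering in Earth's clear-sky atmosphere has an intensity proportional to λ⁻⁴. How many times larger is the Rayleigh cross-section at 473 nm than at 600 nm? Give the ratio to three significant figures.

Rayleigh scattering ∝ λ⁻⁴, so the ratio of coefficients is the inverse fourth power of the wavelength ratio.
σ(473)/σ(600) = (600/473)⁴ = (1.2685)⁴ = 2.589.

2.59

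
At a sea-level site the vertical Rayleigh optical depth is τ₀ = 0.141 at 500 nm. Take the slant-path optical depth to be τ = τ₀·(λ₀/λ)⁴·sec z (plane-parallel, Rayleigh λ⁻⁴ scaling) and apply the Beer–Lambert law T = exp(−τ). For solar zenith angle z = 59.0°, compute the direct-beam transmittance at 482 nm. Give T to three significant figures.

0.728

sec 59.0° = 1.9416.
τ = 0.141 × (500/482)⁴ × 1.9416 = 0.141 × 1.1580 × 1.9416 = 0.3170.
T = exp(−0.3170) = 0.7283.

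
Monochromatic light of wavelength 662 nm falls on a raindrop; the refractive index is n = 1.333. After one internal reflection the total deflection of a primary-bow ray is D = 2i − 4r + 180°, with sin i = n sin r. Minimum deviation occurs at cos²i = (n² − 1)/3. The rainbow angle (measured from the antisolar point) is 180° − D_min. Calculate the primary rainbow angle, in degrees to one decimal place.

42.1°

cos²i = (1.77689 − 1)/3 = 0.25896; i = arccos(0.50888) = 59.410°.
sin r = sin 59.410°/1.333 = 0.64579; r = 40.225°.
D_min = 2·59.410° − 4·40.225° + 180° = 137.922°.
Rainbow angle = 180° − D_min = 42.078°.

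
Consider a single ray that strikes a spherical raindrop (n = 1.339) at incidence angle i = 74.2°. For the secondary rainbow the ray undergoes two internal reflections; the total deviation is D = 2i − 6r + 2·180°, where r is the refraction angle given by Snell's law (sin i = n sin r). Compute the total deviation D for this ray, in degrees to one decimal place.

232.8°

sin r = sin 74.2° / 1.339 = 0.9622/1.339 = 0.7186; r = 45.94°.
D = 2·74.2° − 6·45.94° + 2·180° = 148.40° − 275.64° + 360° = 232.76°.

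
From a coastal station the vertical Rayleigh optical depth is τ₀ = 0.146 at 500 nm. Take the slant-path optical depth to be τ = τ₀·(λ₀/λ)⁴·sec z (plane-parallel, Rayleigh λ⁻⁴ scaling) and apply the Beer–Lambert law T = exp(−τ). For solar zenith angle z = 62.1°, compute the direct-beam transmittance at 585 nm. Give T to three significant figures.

sec 62.1° = 2.1371.
τ = 0.146 × (500/585)⁴ × 2.1371 = 0.146 × 0.5337 × 2.1371 = 0.1665.
T = exp(−0.1665) = 0.8466.

0.847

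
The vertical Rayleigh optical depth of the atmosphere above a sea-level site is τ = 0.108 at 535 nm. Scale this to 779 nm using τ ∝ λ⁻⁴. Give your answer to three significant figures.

0.0240

τ(779 nm) = τ(535 nm) × (535/779)⁴ = 0.108 × (0.6868)⁴ = 0.108 × 0.2225 = 0.0240.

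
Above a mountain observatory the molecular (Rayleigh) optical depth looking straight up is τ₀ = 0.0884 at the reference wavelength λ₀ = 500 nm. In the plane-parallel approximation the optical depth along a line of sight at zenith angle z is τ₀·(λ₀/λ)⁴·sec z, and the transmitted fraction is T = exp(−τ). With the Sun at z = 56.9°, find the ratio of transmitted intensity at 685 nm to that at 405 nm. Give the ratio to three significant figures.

1.39

Airmass: sec 56.9° = 1.8312.
τ(685 nm) = 0.0884 × (500/685)⁴ × 1.8312 = 0.0884 × 0.2839 × 1.8312 = 0.0460.
τ(405 nm) = 0.0884 × (500/405)⁴ × 1.8312 = 0.0884 × 2.3231 × 1.8312 = 0.3760.
T(685)/T(405) = exp(τ_B − τ_A) = exp(0.3301) = 1.3911.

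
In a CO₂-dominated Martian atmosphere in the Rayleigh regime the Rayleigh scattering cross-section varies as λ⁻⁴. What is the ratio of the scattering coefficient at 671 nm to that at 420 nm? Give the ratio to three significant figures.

Rayleigh scattering ∝ λ⁻⁴, so the ratio of coefficients is the inverse fourth power of the wavelength ratio.
σ(671)/σ(420) = (420/671)⁴ = (0.6259)⁴ = 0.1535.

0.153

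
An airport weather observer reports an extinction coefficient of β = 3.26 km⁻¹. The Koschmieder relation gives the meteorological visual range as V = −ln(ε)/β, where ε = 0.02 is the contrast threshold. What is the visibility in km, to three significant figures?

V = −ln(0.02) / 3.26 = 3.912 / 3.26 = 1.2000 km.

1.20 km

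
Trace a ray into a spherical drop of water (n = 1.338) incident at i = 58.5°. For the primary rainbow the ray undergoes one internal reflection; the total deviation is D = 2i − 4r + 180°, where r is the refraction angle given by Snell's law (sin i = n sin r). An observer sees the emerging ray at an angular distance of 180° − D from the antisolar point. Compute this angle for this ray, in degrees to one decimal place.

41.3°

sin r = sin 58.5° / 1.338 = 0.8526/1.338 = 0.6372; r = 39.59°.
D = 2·58.5° − 4·39.59° + 180° = 117.00° − 158.35° + 180° = 138.65°.
Angle from antisolar point = 180° − D = 41.35°.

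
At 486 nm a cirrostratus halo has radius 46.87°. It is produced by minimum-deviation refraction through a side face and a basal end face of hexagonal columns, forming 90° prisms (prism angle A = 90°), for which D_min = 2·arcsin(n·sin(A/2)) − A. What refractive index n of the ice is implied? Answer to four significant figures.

Rearranging: n = sin((D_min + A)/2) / sin(A/2).
(D_min + A)/2 = (46.87° + 90°)/2 = 68.435°.
n = sin 68.435° / sin 45° = 0.9300 / 0.7071 = 1.3152.

1.315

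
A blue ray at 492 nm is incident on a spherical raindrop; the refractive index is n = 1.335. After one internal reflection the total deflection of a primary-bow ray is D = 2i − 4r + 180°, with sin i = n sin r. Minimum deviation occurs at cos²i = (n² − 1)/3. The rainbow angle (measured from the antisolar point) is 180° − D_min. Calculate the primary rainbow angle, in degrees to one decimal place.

cos²i = (1.78222 − 1)/3 = 0.26074; i = arccos(0.51063) = 59.294°.
sin r = sin 59.294°/1.335 = 0.64405; r = 40.094°.
D_min = 2·59.294° − 4·40.094° + 180° = 138.212°.
Rainbow angle = 180° − D_min = 41.788°.

41.8°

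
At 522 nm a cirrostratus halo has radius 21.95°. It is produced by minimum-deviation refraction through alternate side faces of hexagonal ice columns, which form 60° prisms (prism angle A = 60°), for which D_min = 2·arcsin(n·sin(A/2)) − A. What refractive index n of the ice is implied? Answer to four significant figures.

1.311

Rearranging: n = sin((D_min + A)/2) / sin(A/2).
(D_min + A)/2 = (21.95° + 60°)/2 = 40.975°.
n = sin 40.975° / sin 30° = 0.6557 / 0.5000 = 1.3115.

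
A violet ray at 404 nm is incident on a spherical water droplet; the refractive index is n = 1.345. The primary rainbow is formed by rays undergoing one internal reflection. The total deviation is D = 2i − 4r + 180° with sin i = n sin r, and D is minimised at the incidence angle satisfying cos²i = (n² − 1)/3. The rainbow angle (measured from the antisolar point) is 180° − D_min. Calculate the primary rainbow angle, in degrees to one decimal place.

40.4°

cos²i = (1.80902 − 1)/3 = 0.26967; i = arccos(0.51930) = 58.715°.
sin r = sin 58.715°/1.345 = 0.63538; r = 39.448°.
D_min = 2·58.715° − 4·39.448° + 180° = 139.635°.
Rainbow angle = 180° − D_min = 40.365°.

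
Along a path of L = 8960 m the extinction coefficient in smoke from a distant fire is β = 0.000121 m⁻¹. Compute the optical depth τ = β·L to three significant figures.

τ = β·L = 0.000121 × 8960 = 1.0842.

1.08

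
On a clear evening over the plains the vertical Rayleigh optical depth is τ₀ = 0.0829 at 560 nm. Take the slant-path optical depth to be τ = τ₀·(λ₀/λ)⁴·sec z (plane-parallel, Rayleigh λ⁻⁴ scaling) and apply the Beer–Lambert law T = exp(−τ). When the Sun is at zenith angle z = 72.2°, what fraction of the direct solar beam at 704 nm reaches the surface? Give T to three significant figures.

sec 72.2° = 3.2712.
τ = 0.0829 × (560/704)⁴ × 3.2712 = 0.0829 × 0.4004 × 3.2712 = 0.1086.
T = exp(−0.1086) = 0.8971.

0.897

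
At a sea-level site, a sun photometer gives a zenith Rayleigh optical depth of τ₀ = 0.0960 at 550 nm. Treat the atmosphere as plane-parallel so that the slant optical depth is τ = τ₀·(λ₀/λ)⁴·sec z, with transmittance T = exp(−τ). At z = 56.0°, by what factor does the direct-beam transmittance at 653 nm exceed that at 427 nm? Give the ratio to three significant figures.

1.47

Airmass: sec 56.0° = 1.7883.
τ(653 nm) = 0.0960 × (550/653)⁴ × 1.7883 = 0.0960 × 0.5033 × 1.7883 = 0.0864.
τ(427 nm) = 0.0960 × (550/427)⁴ × 1.7883 = 0.0960 × 2.7526 × 1.7883 = 0.4726.
T(653)/T(427) = exp(τ_B − τ_A) = exp(0.3862) = 1.4713.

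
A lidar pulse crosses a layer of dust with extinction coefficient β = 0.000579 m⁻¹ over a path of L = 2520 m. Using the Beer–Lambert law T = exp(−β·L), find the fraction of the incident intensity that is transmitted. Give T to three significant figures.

τ = β·L = 0.000579 × 2520 = 1.4591.
T = exp(−1.4591) = 0.2325.

0.232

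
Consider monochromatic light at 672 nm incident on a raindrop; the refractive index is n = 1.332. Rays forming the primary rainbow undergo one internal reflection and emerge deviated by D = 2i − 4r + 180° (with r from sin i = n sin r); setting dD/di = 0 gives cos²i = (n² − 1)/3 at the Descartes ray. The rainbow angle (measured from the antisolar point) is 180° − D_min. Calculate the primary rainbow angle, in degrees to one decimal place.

42.2°

cos²i = (1.77422 − 1)/3 = 0.25807; i = arccos(0.50801) = 59.469°.
sin r = sin 59.469°/1.332 = 0.64666; r = 40.290°.
D_min = 2·59.469° − 4·40.290° + 180° = 137.776°.
Rainbow angle = 180° − D_min = 42.224°.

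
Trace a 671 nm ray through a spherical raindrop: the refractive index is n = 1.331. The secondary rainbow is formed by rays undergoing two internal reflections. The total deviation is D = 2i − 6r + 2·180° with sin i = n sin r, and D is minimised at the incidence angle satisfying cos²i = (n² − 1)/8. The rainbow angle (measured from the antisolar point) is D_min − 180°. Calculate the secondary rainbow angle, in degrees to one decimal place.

50.4°

cos²i = (1.77156 − 1)/8 = 0.09645; i = arccos(0.31056) = 71.907°.
sin r = sin 71.907°/1.331 = 0.71417; r = 45.575°.
D_min = 2·71.907° − 6·45.575° + 360° = 230.365°.
Rainbow angle = D_min − 180° = 50.365°.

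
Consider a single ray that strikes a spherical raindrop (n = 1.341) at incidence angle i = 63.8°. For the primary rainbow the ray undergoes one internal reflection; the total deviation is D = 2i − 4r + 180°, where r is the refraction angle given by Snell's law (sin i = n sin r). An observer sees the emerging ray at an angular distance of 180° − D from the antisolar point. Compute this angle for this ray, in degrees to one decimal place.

sin r = sin 63.8° / 1.341 = 0.8973/1.341 = 0.6691; r = 42.00°.
D = 2·63.8° − 4·42.00° + 180° = 127.60° − 167.99° + 180° = 139.61°.
Angle from antisolar point = 180° − D = 40.39°.

40.4°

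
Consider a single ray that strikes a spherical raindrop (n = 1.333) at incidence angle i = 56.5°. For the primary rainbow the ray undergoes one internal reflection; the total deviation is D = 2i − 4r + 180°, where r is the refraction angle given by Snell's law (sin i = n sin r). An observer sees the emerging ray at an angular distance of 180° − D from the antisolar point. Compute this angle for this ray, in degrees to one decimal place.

sin r = sin 56.5° / 1.333 = 0.8339/1.333 = 0.6256; r = 38.72°.
D = 2·56.5° − 4·38.72° + 180° = 113.00° − 154.90° + 180° = 138.10°.
Angle from antisolar point = 180° − D = 41.90°.

41.9°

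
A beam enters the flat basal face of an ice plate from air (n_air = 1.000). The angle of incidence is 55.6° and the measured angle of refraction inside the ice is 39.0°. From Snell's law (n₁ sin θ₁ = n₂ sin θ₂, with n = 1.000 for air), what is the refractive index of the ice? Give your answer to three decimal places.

n = sin θ_i / sin θ_r = sin 55.6° / sin 39.0° = 0.8251 / 0.6293 = 1.3111.

1.311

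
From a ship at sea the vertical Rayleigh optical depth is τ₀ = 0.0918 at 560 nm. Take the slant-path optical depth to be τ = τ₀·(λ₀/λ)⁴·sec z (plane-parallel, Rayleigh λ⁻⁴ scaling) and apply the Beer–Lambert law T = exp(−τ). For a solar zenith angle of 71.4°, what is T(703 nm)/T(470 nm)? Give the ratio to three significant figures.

Airmass: sec 71.4° = 3.1352.
τ(703 nm) = 0.0918 × (560/703)⁴ × 3.1352 = 0.0918 × 0.4027 × 3.1352 = 0.1159.
τ(470 nm) = 0.0918 × (560/470)⁴ × 3.1352 = 0.0918 × 2.0154 × 3.1352 = 0.5801.
T(703)/T(470) = exp(τ_B − τ_A) = exp(0.4642) = 1.5907.

1.59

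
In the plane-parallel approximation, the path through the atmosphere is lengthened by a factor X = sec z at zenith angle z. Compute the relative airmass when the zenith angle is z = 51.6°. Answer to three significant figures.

X = sec z = 1/cos 51.6° = 1/0.6211 = 1.6099.

1.61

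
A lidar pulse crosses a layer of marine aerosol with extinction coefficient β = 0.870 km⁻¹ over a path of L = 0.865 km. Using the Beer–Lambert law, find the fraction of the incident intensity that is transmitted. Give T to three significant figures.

τ = β·L = 0.870 × 0.865 = 0.7525.
T = exp(−0.7525) = 0.4712.

0.471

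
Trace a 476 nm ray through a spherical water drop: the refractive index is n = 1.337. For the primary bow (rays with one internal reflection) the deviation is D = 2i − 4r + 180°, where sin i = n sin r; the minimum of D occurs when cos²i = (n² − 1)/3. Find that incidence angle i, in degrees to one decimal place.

cos²i = (1.337² − 1)/3 = (1.78757 − 1)/3 = 0.26252.
cos i = 0.51237, so i = 59.178°.

59.2°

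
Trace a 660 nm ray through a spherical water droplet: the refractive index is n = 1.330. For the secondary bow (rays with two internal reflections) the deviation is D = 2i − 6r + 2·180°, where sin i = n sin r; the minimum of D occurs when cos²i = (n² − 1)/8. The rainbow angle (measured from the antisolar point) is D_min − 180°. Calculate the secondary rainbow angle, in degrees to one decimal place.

cos²i = (1.76890 − 1)/8 = 0.09611; i = arccos(0.31002) = 71.940°.
sin r = sin 71.940°/1.330 = 0.71483; r = 45.630°.
D_min = 2·71.940° − 6·45.630° + 360° = 230.101°.
Rainbow angle = D_min − 180° = 50.101°.

50.1°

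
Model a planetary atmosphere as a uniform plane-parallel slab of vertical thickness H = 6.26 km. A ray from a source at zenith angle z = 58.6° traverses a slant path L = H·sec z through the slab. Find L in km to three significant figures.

12.0 km

sec z = 1/cos 58.6° = 1.9194.
L = 6.26 × 1.9194 = 12.015 km.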